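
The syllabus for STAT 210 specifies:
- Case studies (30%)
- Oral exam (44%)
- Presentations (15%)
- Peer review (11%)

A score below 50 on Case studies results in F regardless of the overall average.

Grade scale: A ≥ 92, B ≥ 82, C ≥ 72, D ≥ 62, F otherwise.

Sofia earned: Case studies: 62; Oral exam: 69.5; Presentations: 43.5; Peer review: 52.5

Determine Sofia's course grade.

Case studies score 62 ≥ 50: minimum met.
Weighted total:
  Case studies 62 × 0.3 = 18.6
  Oral exam 69.5 × 0.44 = 30.58
  Presentations 43.5 × 0.15 = 6.525
  Peer review 52.5 × 0.11 = 5.775
Sum = 61.48
61.48 < 62 → F

F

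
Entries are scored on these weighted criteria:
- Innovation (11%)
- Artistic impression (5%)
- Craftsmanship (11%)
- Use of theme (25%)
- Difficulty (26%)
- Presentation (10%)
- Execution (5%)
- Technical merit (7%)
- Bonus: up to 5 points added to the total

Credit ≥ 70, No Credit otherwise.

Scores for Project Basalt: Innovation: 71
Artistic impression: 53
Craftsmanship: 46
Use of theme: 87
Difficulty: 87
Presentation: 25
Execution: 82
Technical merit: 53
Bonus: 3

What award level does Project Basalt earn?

Credit

Weighted total:
  Innovation 71 × 0.11 = 7.81
  Artistic impression 53 × 0.05 = 2.65
  Craftsmanship 46 × 0.11 = 5.06
  Use of theme 87 × 0.25 = 21.75
  Difficulty 87 × 0.26 = 22.62
  Presentation 25 × 0.1 = 2.5
  Execution 82 × 0.05 = 4.1
  Technical merit 53 × 0.07 = 3.71
Sum = 70.2
Bonus: 70.2 + 3 = 73.2
73.2 ≥ 70 → Credit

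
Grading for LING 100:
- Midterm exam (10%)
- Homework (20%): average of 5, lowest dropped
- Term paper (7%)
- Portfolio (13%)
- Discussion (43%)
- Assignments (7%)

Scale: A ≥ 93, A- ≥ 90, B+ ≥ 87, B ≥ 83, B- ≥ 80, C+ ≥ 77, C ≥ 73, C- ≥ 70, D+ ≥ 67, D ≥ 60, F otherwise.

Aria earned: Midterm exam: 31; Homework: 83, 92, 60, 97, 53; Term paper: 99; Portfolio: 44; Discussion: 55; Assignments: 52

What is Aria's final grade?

F

Homework: drop 53 → average of remaining 4 = 332/4 = 83
Weighted total:
  Midterm exam 31 × 0.1 = 3.1
  Homework 83 × 0.2 = 16.6
  Term paper 99 × 0.07 = 6.93
  Portfolio 44 × 0.13 = 5.72
  Discussion 55 × 0.43 = 23.65
  Assignments 52 × 0.07 = 3.64
Sum = 59.64
59.64 < 60 → F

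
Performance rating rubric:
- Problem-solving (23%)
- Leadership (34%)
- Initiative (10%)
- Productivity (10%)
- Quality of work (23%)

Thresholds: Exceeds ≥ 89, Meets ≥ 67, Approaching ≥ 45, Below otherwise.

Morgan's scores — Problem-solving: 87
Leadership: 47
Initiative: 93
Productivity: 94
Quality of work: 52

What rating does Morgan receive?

Approaching

Weighted total:
  Problem-solving 87 × 0.23 = 20.01
  Leadership 47 × 0.34 = 15.98
  Initiative 93 × 0.1 = 9.3
  Productivity 94 × 0.1 = 9.4
  Quality of work 52 × 0.23 = 11.96
Sum = 66.65
66.65 is ≥ 45 and < 67 → Approaching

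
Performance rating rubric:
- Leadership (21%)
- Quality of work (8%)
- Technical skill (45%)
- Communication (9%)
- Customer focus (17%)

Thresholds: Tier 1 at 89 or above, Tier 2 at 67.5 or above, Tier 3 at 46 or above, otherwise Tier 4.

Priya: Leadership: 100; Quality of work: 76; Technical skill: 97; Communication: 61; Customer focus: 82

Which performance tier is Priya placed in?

Tier 1

Weighted total:
  Leadership 100 × 0.21 = 21
  Quality of work 76 × 0.08 = 6.08
  Technical skill 97 × 0.45 = 43.65
  Communication 61 × 0.09 = 5.49
  Customer focus 82 × 0.17 = 13.94
Sum = 90.16
90.16 ≥ 89 → Tier 1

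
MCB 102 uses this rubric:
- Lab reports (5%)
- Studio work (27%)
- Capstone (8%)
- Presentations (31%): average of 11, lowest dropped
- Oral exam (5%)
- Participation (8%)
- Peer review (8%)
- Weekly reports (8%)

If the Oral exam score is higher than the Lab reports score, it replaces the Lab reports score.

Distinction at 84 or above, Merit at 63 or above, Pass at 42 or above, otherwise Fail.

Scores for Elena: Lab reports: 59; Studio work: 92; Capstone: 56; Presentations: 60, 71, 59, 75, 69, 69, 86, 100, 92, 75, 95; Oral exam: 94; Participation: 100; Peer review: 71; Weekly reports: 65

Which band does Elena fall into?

Presentations: drop 59 → average of remaining 10 = 792/10 = 79.2
Oral exam (94) > Lab reports (59), so Lab reports counts as 94.
Weighted total:
  Lab reports 94 × 0.05 = 4.7
  Studio work 92 × 0.27 = 24.84
  Capstone 56 × 0.08 = 4.48
  Presentations 79.2 × 0.31 = 24.552
  Oral exam 94 × 0.05 = 4.7
  Participation 100 × 0.08 = 8
  Peer review 71 × 0.08 = 5.68
  Weekly reports 65 × 0.08 = 5.2
Sum = 82.152
82.152 is ≥ 63 and < 84 → Merit

Merit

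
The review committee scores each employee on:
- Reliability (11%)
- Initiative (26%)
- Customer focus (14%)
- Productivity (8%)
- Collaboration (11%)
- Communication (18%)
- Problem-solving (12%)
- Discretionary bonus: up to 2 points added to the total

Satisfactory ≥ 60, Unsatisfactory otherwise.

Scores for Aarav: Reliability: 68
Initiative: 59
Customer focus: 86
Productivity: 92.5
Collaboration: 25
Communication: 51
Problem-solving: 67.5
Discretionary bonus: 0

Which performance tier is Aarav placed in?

Satisfactory

Weighted total:
  Reliability 68 × 0.11 = 7.48
  Initiative 59 × 0.26 = 15.34
  Customer focus 86 × 0.14 = 12.04
  Productivity 92.5 × 0.08 = 7.4
  Collaboration 25 × 0.11 = 2.75
  Communication 51 × 0.18 = 9.18
  Problem-solving 67.5 × 0.12 = 8.1
Sum = 62.29
Discretionary bonus: 62.29 + 0 = 62.29
62.29 ≥ 60 → Satisfactory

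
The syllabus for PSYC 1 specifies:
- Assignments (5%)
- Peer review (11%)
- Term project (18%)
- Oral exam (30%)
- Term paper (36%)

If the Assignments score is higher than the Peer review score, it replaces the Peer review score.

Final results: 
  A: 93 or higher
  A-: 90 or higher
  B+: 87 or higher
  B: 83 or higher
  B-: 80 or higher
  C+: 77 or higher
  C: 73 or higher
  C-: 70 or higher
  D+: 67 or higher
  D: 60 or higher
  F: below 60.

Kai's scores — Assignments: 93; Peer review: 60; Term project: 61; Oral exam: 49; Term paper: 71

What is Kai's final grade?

D

Assignments (93) > Peer review (60), so Peer review counts as 93.
Weighted total:
  Assignments 93 × 0.05 = 4.65
  Peer review 93 × 0.11 = 10.23
  Term project 61 × 0.18 = 10.98
  Oral exam 49 × 0.3 = 14.7
  Term paper 71 × 0.36 = 25.56
Sum = 66.12
66.12 is ≥ 60 and < 67 → D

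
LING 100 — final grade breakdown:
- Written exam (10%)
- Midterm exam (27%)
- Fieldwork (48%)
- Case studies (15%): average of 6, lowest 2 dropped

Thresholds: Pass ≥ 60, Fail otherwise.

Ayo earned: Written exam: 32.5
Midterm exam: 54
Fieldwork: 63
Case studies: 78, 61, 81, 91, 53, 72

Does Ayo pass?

Case studies: drop 53, 61 → average of remaining 4 = 322/4 = 80.5
Weighted total:
  Written exam 32.5 × 0.1 = 3.25
  Midterm exam 54 × 0.27 = 14.58
  Fieldwork 63 × 0.48 = 30.24
  Case studies 80.5 × 0.15 = 12.075
Sum = 60.145
60.145 ≥ 60 → Pass

Pass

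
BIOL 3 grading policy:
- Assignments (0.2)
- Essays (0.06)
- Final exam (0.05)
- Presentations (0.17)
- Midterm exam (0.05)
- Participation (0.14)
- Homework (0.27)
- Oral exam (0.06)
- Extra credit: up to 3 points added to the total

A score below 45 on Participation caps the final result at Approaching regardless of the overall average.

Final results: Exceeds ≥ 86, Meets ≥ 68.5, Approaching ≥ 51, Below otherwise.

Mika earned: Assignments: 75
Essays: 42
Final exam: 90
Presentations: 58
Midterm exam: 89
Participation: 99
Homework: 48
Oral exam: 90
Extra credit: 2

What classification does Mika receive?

Meets

Participation score 99 ≥ 45: minimum met.
Weighted total:
  Assignments 75 × 0.2 = 15
  Essays 42 × 0.06 = 2.52
  Final exam 90 × 0.05 = 4.5
  Presentations 58 × 0.17 = 9.86
  Midterm exam 89 × 0.05 = 4.45
  Participation 99 × 0.14 = 13.86
  Homework 48 × 0.27 = 12.96
  Oral exam 90 × 0.06 = 5.4
Sum = 68.55
Extra credit: 68.55 + 2 = 70.55
70.55 is ≥ 68.5 and < 86 → Meets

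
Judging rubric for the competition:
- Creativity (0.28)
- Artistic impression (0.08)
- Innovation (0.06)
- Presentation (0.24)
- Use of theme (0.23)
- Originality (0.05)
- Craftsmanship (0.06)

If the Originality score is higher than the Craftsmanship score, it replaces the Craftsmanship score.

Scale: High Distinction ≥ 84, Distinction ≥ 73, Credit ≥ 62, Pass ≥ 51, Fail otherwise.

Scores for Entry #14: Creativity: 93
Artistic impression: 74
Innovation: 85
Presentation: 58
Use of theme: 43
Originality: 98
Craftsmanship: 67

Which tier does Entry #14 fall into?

Credit

Originality (98) > Craftsmanship (67), so Craftsmanship counts as 98.
Weighted total:
  Creativity 93 × 0.28 = 26.04
  Artistic impression 74 × 0.08 = 5.92
  Innovation 85 × 0.06 = 5.1
  Presentation 58 × 0.24 = 13.92
  Use of theme 43 × 0.23 = 9.89
  Originality 98 × 0.05 = 4.9
  Craftsmanship 98 × 0.06 = 5.88
Sum = 71.65
71.65 is ≥ 62 and < 73 → Credit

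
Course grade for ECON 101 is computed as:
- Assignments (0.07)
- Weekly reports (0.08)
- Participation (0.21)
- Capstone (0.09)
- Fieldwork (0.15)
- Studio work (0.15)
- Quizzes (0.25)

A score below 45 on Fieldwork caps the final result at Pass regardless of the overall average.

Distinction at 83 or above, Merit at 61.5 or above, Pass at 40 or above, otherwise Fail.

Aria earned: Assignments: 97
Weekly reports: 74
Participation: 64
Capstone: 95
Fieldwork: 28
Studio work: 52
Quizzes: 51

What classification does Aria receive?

Fieldwork score 28 < 45: minimum not met.
Weighted total:
  Assignments 97 × 0.07 = 6.79
  Weekly reports 74 × 0.08 = 5.92
  Participation 64 × 0.21 = 13.44
  Capstone 95 × 0.09 = 8.55
  Fieldwork 28 × 0.15 = 4.2
  Studio work 52 × 0.15 = 7.8
  Quizzes 51 × 0.25 = 12.75
Sum = 59.45
59.45 would be Pass; cap at Pass applies → Pass.

Pass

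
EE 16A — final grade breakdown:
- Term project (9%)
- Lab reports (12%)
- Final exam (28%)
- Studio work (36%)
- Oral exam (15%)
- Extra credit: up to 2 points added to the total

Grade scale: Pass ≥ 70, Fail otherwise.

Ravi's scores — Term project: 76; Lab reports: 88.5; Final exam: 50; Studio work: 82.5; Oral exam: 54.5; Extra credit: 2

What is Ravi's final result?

Pass

Weighted total:
  Term project 76 × 0.09 = 6.84
  Lab reports 88.5 × 0.12 = 10.62
  Final exam 50 × 0.28 = 14
  Studio work 82.5 × 0.36 = 29.7
  Oral exam 54.5 × 0.15 = 8.175
Sum = 69.335
Extra credit: 69.335 + 2 = 71.335
71.335 ≥ 70 → Pass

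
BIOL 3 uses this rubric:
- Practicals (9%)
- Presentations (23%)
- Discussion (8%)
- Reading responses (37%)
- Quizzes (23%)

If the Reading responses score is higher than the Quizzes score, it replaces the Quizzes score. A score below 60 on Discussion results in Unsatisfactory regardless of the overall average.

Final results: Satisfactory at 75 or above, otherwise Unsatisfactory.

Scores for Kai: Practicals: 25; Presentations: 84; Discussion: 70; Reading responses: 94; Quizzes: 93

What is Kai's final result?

Satisfactory

Reading responses (94) > Quizzes (93), so Quizzes counts as 94.
Discussion score 70 ≥ 60: minimum met.
Weighted total:
  Practicals 25 × 0.09 = 2.25
  Presentations 84 × 0.23 = 19.32
  Discussion 70 × 0.08 = 5.6
  Reading responses 94 × 0.37 = 34.78
  Quizzes 94 × 0.23 = 21.62
Sum = 83.57
83.57 ≥ 75 → Satisfactory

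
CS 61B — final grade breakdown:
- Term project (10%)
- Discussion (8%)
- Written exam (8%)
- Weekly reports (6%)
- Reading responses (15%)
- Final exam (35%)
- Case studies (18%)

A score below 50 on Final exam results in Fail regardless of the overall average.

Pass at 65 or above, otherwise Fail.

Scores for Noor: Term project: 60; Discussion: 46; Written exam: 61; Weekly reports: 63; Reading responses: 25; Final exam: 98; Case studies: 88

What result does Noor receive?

Final exam score 98 ≥ 50: minimum met.
Weighted total:
  Term project 60 × 0.1 = 6
  Discussion 46 × 0.08 = 3.68
  Written exam 61 × 0.08 = 4.88
  Weekly reports 63 × 0.06 = 3.78
  Reading responses 25 × 0.15 = 3.75
  Final exam 98 × 0.35 = 34.3
  Case studies 88 × 0.18 = 15.84
Sum = 72.23
72.23 ≥ 65 → Pass

Pass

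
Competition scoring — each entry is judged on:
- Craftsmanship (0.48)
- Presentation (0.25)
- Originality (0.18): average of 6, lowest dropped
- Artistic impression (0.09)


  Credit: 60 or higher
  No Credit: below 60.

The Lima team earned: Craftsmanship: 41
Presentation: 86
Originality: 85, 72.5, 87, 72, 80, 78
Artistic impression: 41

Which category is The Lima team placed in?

No Credit

Originality: drop 72 → average of remaining 5 = 402.5/5 = 80.5
Weighted total:
  Craftsmanship 41 × 0.48 = 19.68
  Presentation 86 × 0.25 = 21.5
  Originality 80.5 × 0.18 = 14.49
  Artistic impression 41 × 0.09 = 3.69
Sum = 59.36
59.36 < 60 → No Credit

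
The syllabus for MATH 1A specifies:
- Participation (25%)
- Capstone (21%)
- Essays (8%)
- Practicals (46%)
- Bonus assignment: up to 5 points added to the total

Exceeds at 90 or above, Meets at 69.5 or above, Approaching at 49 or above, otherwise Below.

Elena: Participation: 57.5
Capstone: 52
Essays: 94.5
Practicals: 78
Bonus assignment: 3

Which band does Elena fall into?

Weighted total:
  Participation 57.5 × 0.25 = 14.375
  Capstone 52 × 0.21 = 10.92
  Essays 94.5 × 0.08 = 7.56
  Practicals 78 × 0.46 = 35.88
Sum = 68.735
Bonus assignment: 68.735 + 3 = 71.735
71.735 is ≥ 69.5 and < 90 → Meets

Meets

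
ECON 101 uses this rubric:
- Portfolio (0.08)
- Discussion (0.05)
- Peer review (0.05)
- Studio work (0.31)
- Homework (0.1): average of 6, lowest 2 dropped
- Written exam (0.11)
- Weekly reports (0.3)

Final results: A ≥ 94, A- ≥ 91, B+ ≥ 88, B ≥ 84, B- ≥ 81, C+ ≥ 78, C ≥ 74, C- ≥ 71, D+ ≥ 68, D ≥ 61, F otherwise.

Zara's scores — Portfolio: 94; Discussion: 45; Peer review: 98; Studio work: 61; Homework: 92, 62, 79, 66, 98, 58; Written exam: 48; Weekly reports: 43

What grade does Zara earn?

Homework: drop 58, 62 → average of remaining 4 = 335/4 = 83.75
Weighted total:
  Portfolio 94 × 0.08 = 7.52
  Discussion 45 × 0.05 = 2.25
  Peer review 98 × 0.05 = 4.9
  Studio work 61 × 0.31 = 18.91
  Homework 83.75 × 0.1 = 8.375
  Written exam 48 × 0.11 = 5.28
  Weekly reports 43 × 0.3 = 12.9
Sum = 60.135
60.135 < 61 → F

F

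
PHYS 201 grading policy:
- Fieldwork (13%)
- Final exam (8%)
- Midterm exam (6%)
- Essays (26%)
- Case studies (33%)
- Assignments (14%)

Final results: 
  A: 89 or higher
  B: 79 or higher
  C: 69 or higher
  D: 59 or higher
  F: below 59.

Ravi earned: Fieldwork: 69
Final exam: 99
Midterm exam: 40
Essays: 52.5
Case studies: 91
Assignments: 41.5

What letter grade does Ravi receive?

D

Weighted total:
  Fieldwork 69 × 0.13 = 8.97
  Final exam 99 × 0.08 = 7.92
  Midterm exam 40 × 0.06 = 2.4
  Essays 52.5 × 0.26 = 13.65
  Case studies 91 × 0.33 = 30.03
  Assignments 41.5 × 0.14 = 5.81
Sum = 68.78
68.78 is ≥ 59 and < 69 → D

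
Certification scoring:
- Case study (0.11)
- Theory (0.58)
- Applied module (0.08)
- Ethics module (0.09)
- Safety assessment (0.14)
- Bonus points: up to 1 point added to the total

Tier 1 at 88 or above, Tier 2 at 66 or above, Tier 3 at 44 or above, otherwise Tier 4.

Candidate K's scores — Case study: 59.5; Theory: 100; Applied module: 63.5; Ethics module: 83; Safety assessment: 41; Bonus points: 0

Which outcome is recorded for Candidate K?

Tier 2

Weighted total:
  Case study 59.5 × 0.11 = 6.545
  Theory 100 × 0.58 = 58
  Applied module 63.5 × 0.08 = 5.08
  Ethics module 83 × 0.09 = 7.47
  Safety assessment 41 × 0.14 = 5.74
Sum = 82.835
Bonus points: 82.835 + 0 = 82.835
82.835 is ≥ 66 and < 88 → Tier 2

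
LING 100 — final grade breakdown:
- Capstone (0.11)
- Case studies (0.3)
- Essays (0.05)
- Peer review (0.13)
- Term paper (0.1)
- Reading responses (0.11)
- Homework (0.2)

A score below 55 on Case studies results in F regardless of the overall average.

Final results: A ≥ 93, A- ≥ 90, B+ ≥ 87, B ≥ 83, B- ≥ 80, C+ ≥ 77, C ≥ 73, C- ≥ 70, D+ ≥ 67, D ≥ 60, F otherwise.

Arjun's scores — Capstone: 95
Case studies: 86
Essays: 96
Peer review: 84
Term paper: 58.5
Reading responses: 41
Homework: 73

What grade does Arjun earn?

C

Case studies score 86 ≥ 55: minimum met.
Weighted total:
  Capstone 95 × 0.11 = 10.45
  Case studies 86 × 0.3 = 25.8
  Essays 96 × 0.05 = 4.8
  Peer review 84 × 0.13 = 10.92
  Term paper 58.5 × 0.1 = 5.85
  Reading responses 41 × 0.11 = 4.51
  Homework 73 × 0.2 = 14.6
Sum = 76.93
76.93 is ≥ 73 and < 77 → C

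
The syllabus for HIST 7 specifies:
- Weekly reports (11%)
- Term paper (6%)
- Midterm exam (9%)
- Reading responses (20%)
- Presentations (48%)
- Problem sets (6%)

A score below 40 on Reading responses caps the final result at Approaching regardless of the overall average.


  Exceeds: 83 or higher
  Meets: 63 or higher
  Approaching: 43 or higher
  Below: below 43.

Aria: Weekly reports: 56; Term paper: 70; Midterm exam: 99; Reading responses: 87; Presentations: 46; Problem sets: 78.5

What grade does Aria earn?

Reading responses score 87 ≥ 40: minimum met.
Weighted total:
  Weekly reports 56 × 0.11 = 6.16
  Term paper 70 × 0.06 = 4.2
  Midterm exam 99 × 0.09 = 8.91
  Reading responses 87 × 0.2 = 17.4
  Presentations 46 × 0.48 = 22.08
  Problem sets 78.5 × 0.06 = 4.71
Sum = 63.46
63.46 is ≥ 63 and < 83 → Meets

Meets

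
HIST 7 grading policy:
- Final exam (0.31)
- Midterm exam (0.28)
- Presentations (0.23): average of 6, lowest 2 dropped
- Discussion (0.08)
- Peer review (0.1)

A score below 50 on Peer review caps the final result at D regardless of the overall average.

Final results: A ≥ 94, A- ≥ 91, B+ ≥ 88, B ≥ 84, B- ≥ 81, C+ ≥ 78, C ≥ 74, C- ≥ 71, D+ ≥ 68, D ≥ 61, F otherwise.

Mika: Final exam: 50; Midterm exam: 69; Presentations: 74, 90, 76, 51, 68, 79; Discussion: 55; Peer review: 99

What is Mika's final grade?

D

Presentations: drop 51, 68 → average of remaining 4 = 319/4 = 79.75
Peer review score 99 ≥ 50: minimum met.
Weighted total:
  Final exam 50 × 0.31 = 15.5
  Midterm exam 69 × 0.28 = 19.32
  Presentations 79.75 × 0.23 = 18.3425
  Discussion 55 × 0.08 = 4.4
  Peer review 99 × 0.1 = 9.9
Sum = 67.4625
67.4625 is ≥ 61 and < 68 → D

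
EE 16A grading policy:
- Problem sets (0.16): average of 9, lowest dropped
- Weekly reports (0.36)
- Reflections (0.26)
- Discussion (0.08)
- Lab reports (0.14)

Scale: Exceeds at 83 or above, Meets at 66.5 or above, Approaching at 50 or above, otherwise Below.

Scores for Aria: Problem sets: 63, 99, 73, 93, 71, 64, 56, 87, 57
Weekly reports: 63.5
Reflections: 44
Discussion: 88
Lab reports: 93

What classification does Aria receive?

Problem sets: drop 56 → average of remaining 8 = 607/8 = 75.875
Weighted total:
  Problem sets 75.875 × 0.16 = 12.14
  Weekly reports 63.5 × 0.36 = 22.86
  Reflections 44 × 0.26 = 11.44
  Discussion 88 × 0.08 = 7.04
  Lab reports 93 × 0.14 = 13.02
Sum = 66.5
66.5 is ≥ 66.5 and < 83 → Meets

Meets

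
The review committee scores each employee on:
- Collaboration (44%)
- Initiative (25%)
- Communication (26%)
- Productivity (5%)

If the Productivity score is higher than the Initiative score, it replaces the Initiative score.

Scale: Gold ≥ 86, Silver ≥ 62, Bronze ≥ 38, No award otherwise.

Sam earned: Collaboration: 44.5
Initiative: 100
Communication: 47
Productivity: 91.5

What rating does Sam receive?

Productivity (91.5) ≤ Initiative (100), so Initiative stays at 100.
Weighted total:
  Collaboration 44.5 × 0.44 = 19.58
  Initiative 100 × 0.25 = 25
  Communication 47 × 0.26 = 12.22
  Productivity 91.5 × 0.05 = 4.575
Sum = 61.375
61.375 is ≥ 38 and < 62 → Bronze

Bronze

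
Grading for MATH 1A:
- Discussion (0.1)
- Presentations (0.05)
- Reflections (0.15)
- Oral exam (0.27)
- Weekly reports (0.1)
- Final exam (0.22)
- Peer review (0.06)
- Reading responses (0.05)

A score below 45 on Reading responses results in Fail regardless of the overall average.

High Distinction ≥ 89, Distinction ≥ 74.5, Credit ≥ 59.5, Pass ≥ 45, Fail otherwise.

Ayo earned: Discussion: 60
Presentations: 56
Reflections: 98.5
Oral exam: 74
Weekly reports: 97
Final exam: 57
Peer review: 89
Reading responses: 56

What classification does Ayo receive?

Credit

Reading responses score 56 ≥ 45: minimum met.
Weighted total:
  Discussion 60 × 0.1 = 6
  Presentations 56 × 0.05 = 2.8
  Reflections 98.5 × 0.15 = 14.775
  Oral exam 74 × 0.27 = 19.98
  Weekly reports 97 × 0.1 = 9.7
  Final exam 57 × 0.22 = 12.54
  Peer review 89 × 0.06 = 5.34
  Reading responses 56 × 0.05 = 2.8
Sum = 73.935
73.935 is ≥ 59.5 and < 74.5 → Credit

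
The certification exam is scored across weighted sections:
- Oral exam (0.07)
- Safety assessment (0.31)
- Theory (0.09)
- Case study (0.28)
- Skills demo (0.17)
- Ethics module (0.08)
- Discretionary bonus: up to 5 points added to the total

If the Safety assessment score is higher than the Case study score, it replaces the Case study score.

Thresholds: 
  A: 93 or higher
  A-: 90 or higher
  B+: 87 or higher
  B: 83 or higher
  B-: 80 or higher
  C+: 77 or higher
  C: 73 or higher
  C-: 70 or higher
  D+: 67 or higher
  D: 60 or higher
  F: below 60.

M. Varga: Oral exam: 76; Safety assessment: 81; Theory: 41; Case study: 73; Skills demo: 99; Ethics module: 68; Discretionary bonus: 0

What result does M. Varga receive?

C+

Safety assessment (81) > Case study (73), so Case study counts as 81.
Weighted total:
  Oral exam 76 × 0.07 = 5.32
  Safety assessment 81 × 0.31 = 25.11
  Theory 41 × 0.09 = 3.69
  Case study 81 × 0.28 = 22.68
  Skills demo 99 × 0.17 = 16.83
  Ethics module 68 × 0.08 = 5.44
Sum = 79.07
Discretionary bonus: 79.07 + 0 = 79.07
79.07 is ≥ 77 and < 80 → C+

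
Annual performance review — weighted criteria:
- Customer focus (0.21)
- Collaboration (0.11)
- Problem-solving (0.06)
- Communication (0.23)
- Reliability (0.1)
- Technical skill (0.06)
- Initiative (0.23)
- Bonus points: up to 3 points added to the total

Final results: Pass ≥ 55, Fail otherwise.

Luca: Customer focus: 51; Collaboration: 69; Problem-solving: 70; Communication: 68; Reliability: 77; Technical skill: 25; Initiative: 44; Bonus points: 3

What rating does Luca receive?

Pass

Weighted total:
  Customer focus 51 × 0.21 = 10.71
  Collaboration 69 × 0.11 = 7.59
  Problem-solving 70 × 0.06 = 4.2
  Communication 68 × 0.23 = 15.64
  Reliability 77 × 0.1 = 7.7
  Technical skill 25 × 0.06 = 1.5
  Initiative 44 × 0.23 = 10.12
Sum = 57.46
Bonus points: 57.46 + 3 = 60.46
60.46 ≥ 55 → Pass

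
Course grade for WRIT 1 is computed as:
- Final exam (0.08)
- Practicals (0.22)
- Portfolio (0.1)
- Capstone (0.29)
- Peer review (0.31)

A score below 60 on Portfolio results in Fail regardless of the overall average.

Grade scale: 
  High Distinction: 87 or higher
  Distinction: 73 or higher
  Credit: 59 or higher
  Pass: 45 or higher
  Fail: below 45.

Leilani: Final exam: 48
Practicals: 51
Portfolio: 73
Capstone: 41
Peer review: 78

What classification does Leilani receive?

Pass

Portfolio score 73 ≥ 60: minimum met.
Weighted total:
  Final exam 48 × 0.08 = 3.84
  Practicals 51 × 0.22 = 11.22
  Portfolio 73 × 0.1 = 7.3
  Capstone 41 × 0.29 = 11.89
  Peer review 78 × 0.31 = 24.18
Sum = 58.43
58.43 is ≥ 45 and < 59 → Pass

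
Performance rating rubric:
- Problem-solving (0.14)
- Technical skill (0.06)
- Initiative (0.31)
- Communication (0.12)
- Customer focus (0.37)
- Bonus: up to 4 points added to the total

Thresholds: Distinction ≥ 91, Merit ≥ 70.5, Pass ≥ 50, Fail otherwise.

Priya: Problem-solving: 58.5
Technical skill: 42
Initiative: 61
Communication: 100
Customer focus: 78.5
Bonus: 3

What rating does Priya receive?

Weighted total:
  Problem-solving 58.5 × 0.14 = 8.19
  Technical skill 42 × 0.06 = 2.52
  Initiative 61 × 0.31 = 18.91
  Communication 100 × 0.12 = 12
  Customer focus 78.5 × 0.37 = 29.045
Sum = 70.665
Bonus: 70.665 + 3 = 73.665
73.665 is ≥ 70.5 and < 91 → Merit

Merit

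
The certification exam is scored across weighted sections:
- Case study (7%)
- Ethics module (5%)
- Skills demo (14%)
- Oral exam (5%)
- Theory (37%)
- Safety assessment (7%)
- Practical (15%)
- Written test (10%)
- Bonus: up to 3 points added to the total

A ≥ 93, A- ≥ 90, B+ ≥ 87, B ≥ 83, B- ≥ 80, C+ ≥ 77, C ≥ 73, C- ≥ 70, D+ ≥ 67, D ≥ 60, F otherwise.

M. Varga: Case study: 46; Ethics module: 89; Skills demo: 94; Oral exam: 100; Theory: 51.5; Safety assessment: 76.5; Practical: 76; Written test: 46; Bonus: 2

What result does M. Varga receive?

D+

Weighted total:
  Case study 46 × 0.07 = 3.22
  Ethics module 89 × 0.05 = 4.45
  Skills demo 94 × 0.14 = 13.16
  Oral exam 100 × 0.05 = 5
  Theory 51.5 × 0.37 = 19.055
  Safety assessment 76.5 × 0.07 = 5.355
  Practical 76 × 0.15 = 11.4
  Written test 46 × 0.1 = 4.6
Sum = 66.24
Bonus: 66.24 + 2 = 68.24
68.24 is ≥ 67 and < 70 → D+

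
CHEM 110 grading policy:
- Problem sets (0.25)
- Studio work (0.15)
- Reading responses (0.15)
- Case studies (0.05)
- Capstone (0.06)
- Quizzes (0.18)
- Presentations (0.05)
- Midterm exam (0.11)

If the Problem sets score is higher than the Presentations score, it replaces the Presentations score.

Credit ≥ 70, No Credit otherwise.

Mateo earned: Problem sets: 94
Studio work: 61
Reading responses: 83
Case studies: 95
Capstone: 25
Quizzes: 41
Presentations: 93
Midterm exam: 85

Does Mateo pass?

Credit

Problem sets (94) > Presentations (93), so Presentations counts as 94.
Weighted total:
  Problem sets 94 × 0.25 = 23.5
  Studio work 61 × 0.15 = 9.15
  Reading responses 83 × 0.15 = 12.45
  Case studies 95 × 0.05 = 4.75
  Capstone 25 × 0.06 = 1.5
  Quizzes 41 × 0.18 = 7.38
  Presentations 94 × 0.05 = 4.7
  Midterm exam 85 × 0.11 = 9.35
Sum = 72.78
72.78 ≥ 70 → Credit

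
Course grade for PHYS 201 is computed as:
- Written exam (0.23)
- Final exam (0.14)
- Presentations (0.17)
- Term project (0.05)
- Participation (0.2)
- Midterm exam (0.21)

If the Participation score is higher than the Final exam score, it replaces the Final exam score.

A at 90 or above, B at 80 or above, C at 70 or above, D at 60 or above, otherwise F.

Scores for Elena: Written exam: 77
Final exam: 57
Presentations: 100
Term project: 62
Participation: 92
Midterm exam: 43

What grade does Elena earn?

C

Participation (92) > Final exam (57), so Final exam counts as 92.
Weighted total:
  Written exam 77 × 0.23 = 17.71
  Final exam 92 × 0.14 = 12.88
  Presentations 100 × 0.17 = 17
  Term project 62 × 0.05 = 3.1
  Participation 92 × 0.2 = 18.4
  Midterm exam 43 × 0.21 = 9.03
Sum = 78.12
78.12 is ≥ 70 and < 80 → C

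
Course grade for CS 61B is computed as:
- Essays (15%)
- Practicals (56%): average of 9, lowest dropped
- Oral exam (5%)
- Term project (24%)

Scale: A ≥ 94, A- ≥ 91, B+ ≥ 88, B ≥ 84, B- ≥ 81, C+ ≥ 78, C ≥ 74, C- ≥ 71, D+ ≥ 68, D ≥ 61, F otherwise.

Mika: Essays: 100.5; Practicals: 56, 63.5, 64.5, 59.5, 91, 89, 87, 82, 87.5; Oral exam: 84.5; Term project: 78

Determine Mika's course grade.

B-

Practicals: drop 56 → average of remaining 8 = 624/8 = 78
Weighted total:
  Essays 100.5 × 0.15 = 15.075
  Practicals 78 × 0.56 = 43.68
  Oral exam 84.5 × 0.05 = 4.225
  Term project 78 × 0.24 = 18.72
Sum = 81.7
81.7 is ≥ 81 and < 84 → B-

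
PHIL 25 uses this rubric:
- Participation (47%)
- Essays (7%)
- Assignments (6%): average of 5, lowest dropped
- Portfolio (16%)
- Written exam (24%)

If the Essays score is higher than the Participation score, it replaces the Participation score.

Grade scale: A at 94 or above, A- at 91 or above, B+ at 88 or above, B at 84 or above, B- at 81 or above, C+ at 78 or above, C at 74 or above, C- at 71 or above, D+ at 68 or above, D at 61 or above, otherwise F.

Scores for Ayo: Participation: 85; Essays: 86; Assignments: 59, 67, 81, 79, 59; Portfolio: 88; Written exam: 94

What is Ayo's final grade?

Assignments: drop 59 → average of remaining 4 = 286/4 = 71.5
Essays (86) > Participation (85), so Participation counts as 86.
Weighted total:
  Participation 86 × 0.47 = 40.42
  Essays 86 × 0.07 = 6.02
  Assignments 71.5 × 0.06 = 4.29
  Portfolio 88 × 0.16 = 14.08
  Written exam 94 × 0.24 = 22.56
Sum = 87.37
87.37 is ≥ 84 and < 88 → B

B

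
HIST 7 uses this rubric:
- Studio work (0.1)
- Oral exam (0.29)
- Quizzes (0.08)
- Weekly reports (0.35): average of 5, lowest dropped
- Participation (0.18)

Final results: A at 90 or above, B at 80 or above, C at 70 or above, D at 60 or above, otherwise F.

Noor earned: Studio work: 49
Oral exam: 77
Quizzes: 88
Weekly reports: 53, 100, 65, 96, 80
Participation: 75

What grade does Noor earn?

Weekly reports: drop 53 → average of remaining 4 = 341/4 = 85.25
Weighted total:
  Studio work 49 × 0.1 = 4.9
  Oral exam 77 × 0.29 = 22.33
  Quizzes 88 × 0.08 = 7.04
  Weekly reports 85.25 × 0.35 = 29.8375
  Participation 75 × 0.18 = 13.5
Sum = 77.6075
77.6075 is ≥ 70 and < 80 → C

C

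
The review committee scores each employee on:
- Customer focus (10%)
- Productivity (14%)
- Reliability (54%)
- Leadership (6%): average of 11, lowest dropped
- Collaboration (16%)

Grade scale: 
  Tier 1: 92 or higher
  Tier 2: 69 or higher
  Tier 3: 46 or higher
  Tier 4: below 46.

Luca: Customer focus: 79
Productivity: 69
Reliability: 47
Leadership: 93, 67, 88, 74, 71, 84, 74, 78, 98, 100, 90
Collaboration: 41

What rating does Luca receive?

Leadership: drop 67 → average of remaining 10 = 850/10 = 85
Weighted total:
  Customer focus 79 × 0.1 = 7.9
  Productivity 69 × 0.14 = 9.66
  Reliability 47 × 0.54 = 25.38
  Leadership 85 × 0.06 = 5.1
  Collaboration 41 × 0.16 = 6.56
Sum = 54.6
54.6 is ≥ 46 and < 69 → Tier 3

Tier 3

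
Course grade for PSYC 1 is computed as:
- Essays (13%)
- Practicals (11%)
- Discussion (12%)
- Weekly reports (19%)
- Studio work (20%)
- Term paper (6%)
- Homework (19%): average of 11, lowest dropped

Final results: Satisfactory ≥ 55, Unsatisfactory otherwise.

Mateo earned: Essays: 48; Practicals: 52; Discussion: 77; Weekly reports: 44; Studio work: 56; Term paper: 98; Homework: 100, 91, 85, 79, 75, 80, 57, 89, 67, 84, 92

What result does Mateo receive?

Homework: drop 57 → average of remaining 10 = 842/10 = 84.2
Weighted total:
  Essays 48 × 0.13 = 6.24
  Practicals 52 × 0.11 = 5.72
  Discussion 77 × 0.12 = 9.24
  Weekly reports 44 × 0.19 = 8.36
  Studio work 56 × 0.2 = 11.2
  Term paper 98 × 0.06 = 5.88
  Homework 84.2 × 0.19 = 15.998
Sum = 62.638
62.638 ≥ 55 → Satisfactory

Satisfactory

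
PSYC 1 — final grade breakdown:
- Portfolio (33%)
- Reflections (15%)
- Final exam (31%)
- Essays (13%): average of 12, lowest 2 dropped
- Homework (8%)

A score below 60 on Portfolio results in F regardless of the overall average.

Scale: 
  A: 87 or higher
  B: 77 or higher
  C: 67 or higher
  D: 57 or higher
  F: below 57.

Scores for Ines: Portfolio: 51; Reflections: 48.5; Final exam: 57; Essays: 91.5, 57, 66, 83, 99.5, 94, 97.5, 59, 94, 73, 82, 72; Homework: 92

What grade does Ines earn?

F

Essays: drop 57, 59 → average of remaining 10 = 852.5/10 = 85.25
Portfolio score 51 < 60: minimum not met.
Weighted total:
  Portfolio 51 × 0.33 = 16.83
  Reflections 48.5 × 0.15 = 7.275
  Final exam 57 × 0.31 = 17.67
  Essays 85.25 × 0.13 = 11.0825
  Homework 92 × 0.08 = 7.36
Sum = 60.2175
Because the Portfolio minimum was not met, the result is F.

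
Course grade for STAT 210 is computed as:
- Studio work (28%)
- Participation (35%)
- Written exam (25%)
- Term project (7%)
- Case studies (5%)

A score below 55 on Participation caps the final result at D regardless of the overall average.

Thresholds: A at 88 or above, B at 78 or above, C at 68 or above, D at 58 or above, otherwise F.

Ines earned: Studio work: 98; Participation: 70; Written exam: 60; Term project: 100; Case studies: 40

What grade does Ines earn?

Participation score 70 ≥ 55: minimum met.
Weighted total:
  Studio work 98 × 0.28 = 27.44
  Participation 70 × 0.35 = 24.5
  Written exam 60 × 0.25 = 15
  Term project 100 × 0.07 = 7
  Case studies 40 × 0.05 = 2
Sum = 75.94
75.94 is ≥ 68 and < 78 → C

C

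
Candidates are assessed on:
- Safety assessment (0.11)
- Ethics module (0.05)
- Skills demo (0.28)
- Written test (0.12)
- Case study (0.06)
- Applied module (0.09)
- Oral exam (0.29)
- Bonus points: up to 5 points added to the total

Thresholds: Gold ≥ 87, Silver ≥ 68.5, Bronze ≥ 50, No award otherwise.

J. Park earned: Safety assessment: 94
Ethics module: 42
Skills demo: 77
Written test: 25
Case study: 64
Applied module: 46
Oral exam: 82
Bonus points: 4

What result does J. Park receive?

Silver

Weighted total:
  Safety assessment 94 × 0.11 = 10.34
  Ethics module 42 × 0.05 = 2.1
  Skills demo 77 × 0.28 = 21.56
  Written test 25 × 0.12 = 3
  Case study 64 × 0.06 = 3.84
  Applied module 46 × 0.09 = 4.14
  Oral exam 82 × 0.29 = 23.78
Sum = 68.76
Bonus points: 68.76 + 4 = 72.76
72.76 is ≥ 68.5 and < 87 → Silver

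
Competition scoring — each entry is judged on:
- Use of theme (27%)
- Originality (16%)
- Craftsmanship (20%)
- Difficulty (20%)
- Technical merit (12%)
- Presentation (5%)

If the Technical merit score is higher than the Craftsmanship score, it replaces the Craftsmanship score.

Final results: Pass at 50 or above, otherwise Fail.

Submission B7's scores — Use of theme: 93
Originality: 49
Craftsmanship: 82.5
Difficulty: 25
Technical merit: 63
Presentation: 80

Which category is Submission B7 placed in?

Pass

Technical merit (63) ≤ Craftsmanship (82.5), so Craftsmanship stays at 82.5.
Weighted total:
  Use of theme 93 × 0.27 = 25.11
  Originality 49 × 0.16 = 7.84
  Craftsmanship 82.5 × 0.2 = 16.5
  Difficulty 25 × 0.2 = 5
  Technical merit 63 × 0.12 = 7.56
  Presentation 80 × 0.05 = 4
Sum = 66.01
66.01 ≥ 50 → Pass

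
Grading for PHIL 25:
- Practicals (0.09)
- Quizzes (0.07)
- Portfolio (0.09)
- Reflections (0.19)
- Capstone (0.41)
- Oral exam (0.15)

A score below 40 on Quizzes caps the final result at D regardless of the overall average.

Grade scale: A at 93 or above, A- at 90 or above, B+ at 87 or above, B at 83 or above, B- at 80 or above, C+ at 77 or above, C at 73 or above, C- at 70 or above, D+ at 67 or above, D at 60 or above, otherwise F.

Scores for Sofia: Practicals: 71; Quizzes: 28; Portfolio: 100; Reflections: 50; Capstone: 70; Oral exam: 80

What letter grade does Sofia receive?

D

Quizzes score 28 < 40: minimum not met.
Weighted total:
  Practicals 71 × 0.09 = 6.39
  Quizzes 28 × 0.07 = 1.96
  Portfolio 100 × 0.09 = 9
  Reflections 50 × 0.19 = 9.5
  Capstone 70 × 0.41 = 28.7
  Oral exam 80 × 0.15 = 12
Sum = 67.55
67.55 would be D+; cap at D applies → D.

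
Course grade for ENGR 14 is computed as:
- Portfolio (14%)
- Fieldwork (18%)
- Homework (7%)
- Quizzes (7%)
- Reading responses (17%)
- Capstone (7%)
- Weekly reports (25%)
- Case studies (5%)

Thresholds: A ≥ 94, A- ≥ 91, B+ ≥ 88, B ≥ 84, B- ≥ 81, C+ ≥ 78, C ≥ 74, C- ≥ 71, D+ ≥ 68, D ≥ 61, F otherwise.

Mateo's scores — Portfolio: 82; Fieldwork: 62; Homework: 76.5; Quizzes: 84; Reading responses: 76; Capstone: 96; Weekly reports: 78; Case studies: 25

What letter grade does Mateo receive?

Weighted total:
  Portfolio 82 × 0.14 = 11.48
  Fieldwork 62 × 0.18 = 11.16
  Homework 76.5 × 0.07 = 5.355
  Quizzes 84 × 0.07 = 5.88
  Reading responses 76 × 0.17 = 12.92
  Capstone 96 × 0.07 = 6.72
  Weekly reports 78 × 0.25 = 19.5
  Case studies 25 × 0.05 = 1.25
Sum = 74.265
74.265 is ≥ 74 and < 78 → C

C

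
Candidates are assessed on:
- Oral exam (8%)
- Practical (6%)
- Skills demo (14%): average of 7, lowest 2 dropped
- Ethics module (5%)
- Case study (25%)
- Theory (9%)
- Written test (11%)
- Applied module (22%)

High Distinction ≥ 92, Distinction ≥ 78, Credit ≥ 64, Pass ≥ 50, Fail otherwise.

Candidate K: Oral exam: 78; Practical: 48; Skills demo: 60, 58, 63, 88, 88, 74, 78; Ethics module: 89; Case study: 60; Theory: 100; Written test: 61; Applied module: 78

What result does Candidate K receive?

Skills demo: drop 58, 60 → average of remaining 5 = 391/5 = 78.2
Weighted total:
  Oral exam 78 × 0.08 = 6.24
  Practical 48 × 0.06 = 2.88
  Skills demo 78.2 × 0.14 = 10.948
  Ethics module 89 × 0.05 = 4.45
  Case study 60 × 0.25 = 15
  Theory 100 × 0.09 = 9
  Written test 61 × 0.11 = 6.71
  Applied module 78 × 0.22 = 17.16
Sum = 72.388
72.388 is ≥ 64 and < 78 → Credit

Credit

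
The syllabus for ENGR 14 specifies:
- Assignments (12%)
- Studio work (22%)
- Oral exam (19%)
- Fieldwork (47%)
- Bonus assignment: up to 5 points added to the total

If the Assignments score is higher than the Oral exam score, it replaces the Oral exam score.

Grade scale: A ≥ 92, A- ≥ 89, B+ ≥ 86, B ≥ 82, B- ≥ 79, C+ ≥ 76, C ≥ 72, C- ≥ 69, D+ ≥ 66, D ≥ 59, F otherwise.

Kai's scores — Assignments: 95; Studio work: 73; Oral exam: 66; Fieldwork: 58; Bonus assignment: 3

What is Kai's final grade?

C

Assignments (95) > Oral exam (66), so Oral exam counts as 95.
Weighted total:
  Assignments 95 × 0.12 = 11.4
  Studio work 73 × 0.22 = 16.06
  Oral exam 95 × 0.19 = 18.05
  Fieldwork 58 × 0.47 = 27.26
Sum = 72.77
Bonus assignment: 72.77 + 3 = 75.77
75.77 is ≥ 72 and < 76 → C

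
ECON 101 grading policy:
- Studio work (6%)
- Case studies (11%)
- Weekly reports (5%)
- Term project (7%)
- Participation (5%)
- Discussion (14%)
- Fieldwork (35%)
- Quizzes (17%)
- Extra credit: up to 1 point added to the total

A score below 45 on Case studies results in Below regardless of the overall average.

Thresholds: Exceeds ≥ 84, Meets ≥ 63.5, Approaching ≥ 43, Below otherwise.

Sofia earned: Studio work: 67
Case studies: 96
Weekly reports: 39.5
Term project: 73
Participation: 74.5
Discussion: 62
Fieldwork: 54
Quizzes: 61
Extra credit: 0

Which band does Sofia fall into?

Approaching

Case studies score 96 ≥ 45: minimum met.
Weighted total:
  Studio work 67 × 0.06 = 4.02
  Case studies 96 × 0.11 = 10.56
  Weekly reports 39.5 × 0.05 = 1.975
  Term project 73 × 0.07 = 5.11
  Participation 74.5 × 0.05 = 3.725
  Discussion 62 × 0.14 = 8.68
  Fieldwork 54 × 0.35 = 18.9
  Quizzes 61 × 0.17 = 10.37
Sum = 63.34
Extra credit: 63.34 + 0 = 63.34
63.34 is ≥ 43 and < 63.5 → Approaching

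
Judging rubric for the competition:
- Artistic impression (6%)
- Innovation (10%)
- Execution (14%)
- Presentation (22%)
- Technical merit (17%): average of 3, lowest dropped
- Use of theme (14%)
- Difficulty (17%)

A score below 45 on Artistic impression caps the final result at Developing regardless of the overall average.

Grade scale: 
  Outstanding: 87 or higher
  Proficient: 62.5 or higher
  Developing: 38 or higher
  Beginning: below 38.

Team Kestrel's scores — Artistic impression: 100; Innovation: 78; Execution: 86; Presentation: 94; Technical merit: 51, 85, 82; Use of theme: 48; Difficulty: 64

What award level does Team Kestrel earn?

Proficient

Technical merit: drop 51 → average of remaining 2 = 167/2 = 83.5
Artistic impression score 100 ≥ 45: minimum met.
Weighted total:
  Artistic impression 100 × 0.06 = 6
  Innovation 78 × 0.1 = 7.8
  Execution 86 × 0.14 = 12.04
  Presentation 94 × 0.22 = 20.68
  Technical merit 83.5 × 0.17 = 14.195
  Use of theme 48 × 0.14 = 6.72
  Difficulty 64 × 0.17 = 10.88
Sum = 78.315
78.315 is ≥ 62.5 and < 87 → Proficient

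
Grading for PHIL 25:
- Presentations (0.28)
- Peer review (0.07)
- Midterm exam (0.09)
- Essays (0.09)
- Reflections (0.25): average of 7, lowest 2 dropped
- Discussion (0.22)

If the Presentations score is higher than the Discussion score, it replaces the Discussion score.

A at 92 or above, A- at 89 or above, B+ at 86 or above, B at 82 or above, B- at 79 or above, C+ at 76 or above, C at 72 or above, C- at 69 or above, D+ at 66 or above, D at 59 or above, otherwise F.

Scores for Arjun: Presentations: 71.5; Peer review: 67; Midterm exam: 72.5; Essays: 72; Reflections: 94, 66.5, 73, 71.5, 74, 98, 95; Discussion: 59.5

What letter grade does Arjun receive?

Reflections: drop 66.5, 71.5 → average of remaining 5 = 434/5 = 86.8
Presentations (71.5) > Discussion (59.5), so Discussion counts as 71.5.
Weighted total:
  Presentations 71.5 × 0.28 = 20.02
  Peer review 67 × 0.07 = 4.69
  Midterm exam 72.5 × 0.09 = 6.525
  Essays 72 × 0.09 = 6.48
  Reflections 86.8 × 0.25 = 21.7
  Discussion 71.5 × 0.22 = 15.73
Sum = 75.145
75.145 is ≥ 72 and < 76 → C

C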